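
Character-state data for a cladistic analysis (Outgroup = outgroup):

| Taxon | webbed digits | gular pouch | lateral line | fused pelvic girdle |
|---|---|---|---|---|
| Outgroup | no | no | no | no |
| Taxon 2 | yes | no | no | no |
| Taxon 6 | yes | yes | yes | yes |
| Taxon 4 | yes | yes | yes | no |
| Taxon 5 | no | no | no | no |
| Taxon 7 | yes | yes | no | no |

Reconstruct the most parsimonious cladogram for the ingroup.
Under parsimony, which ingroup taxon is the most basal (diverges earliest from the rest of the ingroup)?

The outgroup has state 'no' for every character, so 'yes' is the derived state throughout.
Only Taxon 2, Taxon 4, Taxon 6, and Taxon 7 show the derived state 'yes' for webbed digits, supporting them as a clade.
gular pouch (derived state 'yes') is shared by Taxon 4, Taxon 6, and Taxon 7 — a synapomorphy uniting that clade.
lateral line (derived state 'yes') is shared by Taxon 4 and Taxon 6 — a synapomorphy uniting that clade.
fused pelvic girdle (derived state 'yes') is unique to Taxon 6 (autapomorphy; uninformative for grouping).
Most parsimonious ingroup topology: ((Taxon 2,((Taxon 6,Taxon 4),Taxon 7)),Taxon 5).
Taxon 5 is sister to the clade containing all other ingroup taxa, so it is the earliest-diverging (most basal) ingroup lineage.

Taxon 5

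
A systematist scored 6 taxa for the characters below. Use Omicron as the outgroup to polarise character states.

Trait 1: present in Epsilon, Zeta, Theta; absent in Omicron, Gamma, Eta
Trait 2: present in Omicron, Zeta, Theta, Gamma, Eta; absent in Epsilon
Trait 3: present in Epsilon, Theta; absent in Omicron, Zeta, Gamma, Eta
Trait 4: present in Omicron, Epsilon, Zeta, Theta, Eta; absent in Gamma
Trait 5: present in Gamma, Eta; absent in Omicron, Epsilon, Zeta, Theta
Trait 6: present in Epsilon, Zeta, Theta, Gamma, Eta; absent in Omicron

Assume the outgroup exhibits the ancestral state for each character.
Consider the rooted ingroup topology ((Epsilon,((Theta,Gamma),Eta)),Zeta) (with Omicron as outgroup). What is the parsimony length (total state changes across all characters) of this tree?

10

Map each character onto ((Epsilon,((Theta,Gamma),Eta)),Zeta) (rooted by Omicron) and count the minimum state changes it requires (Fitch parsimony):
Trait 1: 3; Trait 2: 1; Trait 3: 2; Trait 4: 1; Trait 5: 2; Trait 6: 1.
Total tree length = 10.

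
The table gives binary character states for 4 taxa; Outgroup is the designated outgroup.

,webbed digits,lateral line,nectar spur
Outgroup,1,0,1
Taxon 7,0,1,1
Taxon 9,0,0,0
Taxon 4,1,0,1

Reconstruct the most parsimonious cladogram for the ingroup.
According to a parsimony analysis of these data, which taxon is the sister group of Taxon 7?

Taxon 9

Character polarity is set by the outgroup: the derived state is whichever differs from the outgroup's state, so for webbed digits, nectar spur the derived state is '0', and for the remaining characters it is '1'.
Only Taxon 7 and Taxon 9 show the derived state '0' for webbed digits, supporting them as a clade.
lateral line: derived state '1' in Taxon 7 only — an autapomorphy, so it tells us nothing about relationships among taxa.
nectar spur (derived state '0') is unique to Taxon 9 (autapomorphy; uninformative for grouping).
Most parsimonious ingroup topology: ((Taxon 7,Taxon 9),Taxon 4).
Taxon 7 and Taxon 9 form a cherry on this tree, so they are sister taxa.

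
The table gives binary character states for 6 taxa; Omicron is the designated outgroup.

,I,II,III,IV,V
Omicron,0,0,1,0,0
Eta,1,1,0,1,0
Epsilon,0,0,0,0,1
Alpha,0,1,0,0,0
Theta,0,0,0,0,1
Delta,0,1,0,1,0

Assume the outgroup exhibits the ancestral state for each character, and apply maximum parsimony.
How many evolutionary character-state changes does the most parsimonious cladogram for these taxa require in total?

Character polarity is set by the outgroup: the derived state is whichever differs from the outgroup's state, so for III the derived state is '0', and for the remaining characters it is '1'.
I (derived state '1') is unique to Eta (autapomorphy; uninformative for grouping).
II (derived state '1') is shared by Alpha, Delta, and Eta — a synapomorphy uniting that clade.
All ingroup taxa share the derived state '0' for III; it defines the ingroup but does not resolve relationships within it.
Only Delta and Eta show the derived state '1' for IV, supporting them as a clade.
V: derived state '1' in Epsilon and Theta only — synapomorphy for {Epsilon, Theta}.
Most parsimonious ingroup topology: (((Eta,Delta),Alpha),(Epsilon,Theta)).
Changes per character on this tree: I: 1; II: 1; III: 1; IV: 1; V: 1.
Total = 5.

5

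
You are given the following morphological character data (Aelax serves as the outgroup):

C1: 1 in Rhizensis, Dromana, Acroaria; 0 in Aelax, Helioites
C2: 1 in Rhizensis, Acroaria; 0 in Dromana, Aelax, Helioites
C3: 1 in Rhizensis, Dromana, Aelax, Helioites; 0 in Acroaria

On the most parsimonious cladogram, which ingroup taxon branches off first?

Character polarity is set by the outgroup: the derived state is whichever differs from the outgroup's state, so for C3 the derived state is '0', and for the remaining characters it is '1'.
Only Acroaria, Dromana, and Rhizensis show the derived state '1' for C1, supporting them as a clade.
C2: derived state '1' in Acroaria and Rhizensis only — synapomorphy for {Acroaria, Rhizensis}.
C3: derived state '0' in Acroaria only — an autapomorphy, so it tells us nothing about relationships among taxa.
Most parsimonious ingroup topology: (((Rhizensis,Acroaria),Dromana),Helioites).
Helioites is sister to the clade containing all other ingroup taxa, so it is the earliest-diverging (most basal) ingroup lineage.

Helioites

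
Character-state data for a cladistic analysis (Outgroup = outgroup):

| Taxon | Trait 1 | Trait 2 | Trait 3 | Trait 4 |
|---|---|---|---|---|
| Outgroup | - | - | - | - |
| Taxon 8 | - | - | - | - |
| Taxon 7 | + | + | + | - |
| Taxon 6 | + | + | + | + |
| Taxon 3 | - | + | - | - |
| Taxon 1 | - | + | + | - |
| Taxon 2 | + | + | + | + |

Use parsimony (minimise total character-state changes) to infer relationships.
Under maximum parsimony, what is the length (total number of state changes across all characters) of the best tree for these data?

The outgroup has state '-' for every character, so '+' is the derived state throughout.
Trait 1: derived state '+' in Taxon 2, Taxon 6, and Taxon 7 only — synapomorphy for {Taxon 2, Taxon 6, Taxon 7}.
Trait 2: derived state '+' in Taxon 1, Taxon 2, Taxon 3, Taxon 6, and Taxon 7 only — synapomorphy for {Taxon 1, Taxon 2, Taxon 3, Taxon 6, Taxon 7}.
Trait 3: derived state '+' in Taxon 1, Taxon 2, Taxon 6, and Taxon 7 only — synapomorphy for {Taxon 1, Taxon 2, Taxon 6, Taxon 7}.
Trait 4: derived state '+' in Taxon 2 and Taxon 6 only — synapomorphy for {Taxon 2, Taxon 6}.
Most parsimonious ingroup topology: (Taxon 8,(((Taxon 7,(Taxon 6,Taxon 2)),Taxon 1),Taxon 3)).
Changes per character on this tree: Trait 1: 1; Trait 2: 1; Trait 3: 1; Trait 4: 1.
Total = 4.

4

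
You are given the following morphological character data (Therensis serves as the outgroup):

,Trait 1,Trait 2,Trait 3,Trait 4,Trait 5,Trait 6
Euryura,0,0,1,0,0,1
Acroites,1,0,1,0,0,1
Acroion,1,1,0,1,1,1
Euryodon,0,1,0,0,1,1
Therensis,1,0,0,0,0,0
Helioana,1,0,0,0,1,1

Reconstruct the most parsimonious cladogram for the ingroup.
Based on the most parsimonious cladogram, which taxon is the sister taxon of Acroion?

Character polarity is set by the outgroup: the derived state is whichever differs from the outgroup's state, so for Trait 1 the derived state is '0', and for the remaining characters it is '1'.
Trait 1 (state '0') occurs in Euryodon and Euryura but conflicts with the nesting implied by the other characters — most parsimoniously interpreted as homoplasy.
Trait 2: derived state '1' in Acroion and Euryodon only — synapomorphy for {Acroion, Euryodon}.
Trait 3 (derived state '1') is shared by Acroites and Euryura — a synapomorphy uniting that clade.
Trait 4 (derived state '1') is unique to Acroion (autapomorphy; uninformative for grouping).
Trait 5: derived state '1' in Acroion, Euryodon, and Helioana only — synapomorphy for {Acroion, Euryodon, Helioana}.
Trait 6 (derived state '1') is shared by all ingroup taxa — unites the whole ingroup.
Most parsimonious ingroup topology: ((Euryura,Acroites),((Acroion,Euryodon),Helioana)).
Acroion and Euryodon form a cherry on this tree, so they are sister taxa.

Euryodon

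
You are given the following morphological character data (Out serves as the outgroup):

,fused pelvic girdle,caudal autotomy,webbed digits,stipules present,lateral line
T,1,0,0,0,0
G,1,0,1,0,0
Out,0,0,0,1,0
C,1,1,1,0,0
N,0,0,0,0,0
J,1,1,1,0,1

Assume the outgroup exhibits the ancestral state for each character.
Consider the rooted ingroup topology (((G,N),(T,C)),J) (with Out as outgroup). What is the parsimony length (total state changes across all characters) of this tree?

Map each character onto (((G,N),(T,C)),J) (rooted by Out) and count the minimum state changes it requires (Fitch parsimony):
fused pelvic girdle: 2; caudal autotomy: 2; webbed digits: 3; stipules present: 1; lateral line: 1.
Total tree length = 9.

9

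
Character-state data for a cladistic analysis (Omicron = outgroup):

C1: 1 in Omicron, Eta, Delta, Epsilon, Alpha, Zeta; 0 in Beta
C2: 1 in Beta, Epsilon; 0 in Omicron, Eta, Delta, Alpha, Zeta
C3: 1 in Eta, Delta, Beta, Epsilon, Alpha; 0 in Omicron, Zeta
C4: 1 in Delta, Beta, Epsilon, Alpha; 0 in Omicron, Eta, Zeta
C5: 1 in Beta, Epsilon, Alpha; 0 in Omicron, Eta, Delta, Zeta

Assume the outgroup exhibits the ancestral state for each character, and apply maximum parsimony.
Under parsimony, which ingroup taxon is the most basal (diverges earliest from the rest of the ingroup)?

Character polarity is set by the outgroup: the derived state is whichever differs from the outgroup's state, so for C1 the derived state is '0', and for the remaining characters it is '1'.
C1 (derived state '0') is unique to Beta (autapomorphy; uninformative for grouping).
C2: derived state '1' in Beta and Epsilon only — synapomorphy for {Beta, Epsilon}.
C3 (derived state '1') is shared by Alpha, Beta, Delta, Epsilon, and Eta — a synapomorphy uniting that clade.
C4: derived state '1' in Alpha, Beta, Delta, and Epsilon only — synapomorphy for {Alpha, Beta, Delta, Epsilon}.
C5 (derived state '1') is shared by Alpha, Beta, and Epsilon — a synapomorphy uniting that clade.
Most parsimonious ingroup topology: ((Eta,(Delta,((Beta,Epsilon),Alpha))),Zeta).
Zeta is sister to the clade containing all other ingroup taxa, so it is the earliest-diverging (most basal) ingroup lineage.

Zeta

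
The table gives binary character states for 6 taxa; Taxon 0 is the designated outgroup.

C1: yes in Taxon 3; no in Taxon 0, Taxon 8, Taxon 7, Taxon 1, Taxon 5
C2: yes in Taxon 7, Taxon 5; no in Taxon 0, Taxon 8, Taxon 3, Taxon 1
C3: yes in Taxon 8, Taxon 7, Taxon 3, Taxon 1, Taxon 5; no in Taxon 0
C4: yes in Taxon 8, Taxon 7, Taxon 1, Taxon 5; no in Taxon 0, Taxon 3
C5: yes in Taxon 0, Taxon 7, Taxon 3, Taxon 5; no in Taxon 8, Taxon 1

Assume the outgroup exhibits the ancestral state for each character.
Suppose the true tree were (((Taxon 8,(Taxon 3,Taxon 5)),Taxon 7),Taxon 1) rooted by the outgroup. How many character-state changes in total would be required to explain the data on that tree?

Map each character onto (((Taxon 8,(Taxon 3,Taxon 5)),Taxon 7),Taxon 1) (rooted by Taxon 0) and count the minimum state changes it requires (Fitch parsimony):
C1: 1; C2: 2; C3: 1; C4: 2; C5: 2.
Total tree length = 8.

8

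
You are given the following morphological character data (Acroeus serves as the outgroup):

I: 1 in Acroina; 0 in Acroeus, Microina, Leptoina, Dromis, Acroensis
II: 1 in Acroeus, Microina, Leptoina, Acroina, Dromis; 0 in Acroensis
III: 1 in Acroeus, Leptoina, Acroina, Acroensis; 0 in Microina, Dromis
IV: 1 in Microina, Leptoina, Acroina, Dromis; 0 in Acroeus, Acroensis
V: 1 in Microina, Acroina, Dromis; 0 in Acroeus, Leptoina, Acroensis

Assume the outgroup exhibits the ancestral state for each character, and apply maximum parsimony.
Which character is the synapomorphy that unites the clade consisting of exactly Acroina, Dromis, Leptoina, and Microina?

Character polarity is set by the outgroup: the derived state is whichever differs from the outgroup's state, so for II, III the derived state is '0', and for the remaining characters it is '1'.
I (derived state '1') is unique to Acroina (autapomorphy; uninformative for grouping).
II (derived state '0') is unique to Acroensis (autapomorphy; uninformative for grouping).
III (derived state '0') is shared by Dromis and Microina — a synapomorphy uniting that clade.
IV: derived state '1' in Acroina, Dromis, Leptoina, and Microina only — synapomorphy for {Acroina, Dromis, Leptoina, Microina}.
V: derived state '1' in Acroina, Dromis, and Microina only — synapomorphy for {Acroina, Dromis, Microina}.
Most parsimonious ingroup topology: ((((Microina,Dromis),Acroina),Leptoina),Acroensis).
The clade {Acroina, Dromis, Leptoina, Microina} is supported by IV: its derived state '1' occurs in exactly those taxa and in no other taxon (including the outgroup).

IV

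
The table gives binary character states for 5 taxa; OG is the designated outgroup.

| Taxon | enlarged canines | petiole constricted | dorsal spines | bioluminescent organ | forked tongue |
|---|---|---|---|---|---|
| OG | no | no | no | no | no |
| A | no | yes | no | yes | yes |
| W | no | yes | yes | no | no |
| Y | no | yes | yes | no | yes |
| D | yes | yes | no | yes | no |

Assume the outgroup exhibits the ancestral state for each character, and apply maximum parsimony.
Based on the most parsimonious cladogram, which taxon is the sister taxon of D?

A

The outgroup has state 'no' for every character, so 'yes' is the derived state throughout.
enlarged canines: derived state 'yes' in D only — an autapomorphy, so it tells us nothing about relationships among taxa.
All ingroup taxa share the derived state 'yes' for petiole constricted; it defines the ingroup but does not resolve relationships within it.
dorsal spines: derived state 'yes' in W and Y only — synapomorphy for {W, Y}.
bioluminescent organ (derived state 'yes') is shared by A and D — a synapomorphy uniting that clade.
forked tongue (state 'yes') occurs in A and Y but conflicts with the nesting implied by the other characters — most parsimoniously interpreted as homoplasy.
Most parsimonious ingroup topology: ((A,D),(W,Y)).
D and A form a cherry on this tree, so they are sister taxa.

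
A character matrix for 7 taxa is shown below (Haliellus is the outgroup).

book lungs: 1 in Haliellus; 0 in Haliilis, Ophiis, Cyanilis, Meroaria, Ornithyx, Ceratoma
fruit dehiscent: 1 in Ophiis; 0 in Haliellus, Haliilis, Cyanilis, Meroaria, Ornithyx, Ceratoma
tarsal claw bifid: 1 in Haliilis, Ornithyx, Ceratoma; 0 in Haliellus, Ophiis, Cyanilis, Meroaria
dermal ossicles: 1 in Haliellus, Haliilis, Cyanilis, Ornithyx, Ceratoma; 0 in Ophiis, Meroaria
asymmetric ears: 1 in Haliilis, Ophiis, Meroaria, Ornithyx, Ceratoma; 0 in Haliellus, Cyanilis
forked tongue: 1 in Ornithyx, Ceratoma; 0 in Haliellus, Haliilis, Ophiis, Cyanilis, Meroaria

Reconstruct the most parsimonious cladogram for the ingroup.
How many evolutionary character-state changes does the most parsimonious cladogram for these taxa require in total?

6

Character polarity is set by the outgroup: the derived state is whichever differs from the outgroup's state, so for book lungs, dermal ossicles the derived state is '0', and for the remaining characters it is '1'.
book lungs (derived state '0') is shared by all ingroup taxa — unites the whole ingroup.
fruit dehiscent (derived state '1') is unique to Ophiis (autapomorphy; uninformative for grouping).
Only Ceratoma, Haliilis, and Ornithyx show the derived state '1' for tarsal claw bifid, supporting them as a clade.
dermal ossicles (derived state '0') is shared by Meroaria and Ophiis — a synapomorphy uniting that clade.
asymmetric ears (derived state '1') is shared by Ceratoma, Haliilis, Meroaria, Ophiis, and Ornithyx — a synapomorphy uniting that clade.
Only Ceratoma and Ornithyx show the derived state '1' for forked tongue, supporting them as a clade.
Most parsimonious ingroup topology: (((Haliilis,(Ornithyx,Ceratoma)),(Ophiis,Meroaria)),Cyanilis).
Changes per character on this tree: book lungs: 1; fruit dehiscent: 1; tarsal claw bifid: 1; dermal ossicles: 1; asymmetric ears: 1; forked tongue: 1.
Total = 6.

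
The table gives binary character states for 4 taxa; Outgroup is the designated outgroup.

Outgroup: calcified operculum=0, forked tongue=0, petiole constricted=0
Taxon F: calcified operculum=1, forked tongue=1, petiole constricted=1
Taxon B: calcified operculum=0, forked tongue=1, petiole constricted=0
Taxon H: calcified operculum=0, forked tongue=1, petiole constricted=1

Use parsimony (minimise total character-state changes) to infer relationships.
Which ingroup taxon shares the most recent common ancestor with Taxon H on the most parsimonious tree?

The outgroup has state '0' for every character, so '1' is the derived state throughout.
calcified operculum: derived state '1' in Taxon F only — an autapomorphy, so it tells us nothing about relationships among taxa.
forked tongue (derived state '1') is shared by all ingroup taxa — unites the whole ingroup.
petiole constricted: derived state '1' in Taxon F and Taxon H only — synapomorphy for {Taxon F, Taxon H}.
Most parsimonious ingroup topology: ((Taxon F,Taxon H),Taxon B).
Taxon H and Taxon F form a cherry on this tree, so they are sister taxa.

Taxon F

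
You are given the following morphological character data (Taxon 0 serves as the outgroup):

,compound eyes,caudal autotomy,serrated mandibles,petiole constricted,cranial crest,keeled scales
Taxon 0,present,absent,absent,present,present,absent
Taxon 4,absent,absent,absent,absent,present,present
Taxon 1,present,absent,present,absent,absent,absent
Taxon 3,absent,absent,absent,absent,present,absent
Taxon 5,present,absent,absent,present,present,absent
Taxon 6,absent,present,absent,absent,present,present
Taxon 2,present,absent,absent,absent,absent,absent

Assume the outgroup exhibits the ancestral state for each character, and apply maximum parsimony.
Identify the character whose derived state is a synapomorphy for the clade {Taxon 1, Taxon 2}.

Character polarity is set by the outgroup: the derived state is whichever differs from the outgroup's state, so for compound eyes, petiole constricted, cranial crest the derived state is 'absent', and for the remaining characters it is 'present'.
Only Taxon 3, Taxon 4, and Taxon 6 show the derived state 'absent' for compound eyes, supporting them as a clade.
caudal autotomy: derived state 'present' in Taxon 6 only — an autapomorphy, so it tells us nothing about relationships among taxa.
serrated mandibles: derived state 'present' in Taxon 1 only — an autapomorphy, so it tells us nothing about relationships among taxa.
petiole constricted (derived state 'absent') is shared by Taxon 1, Taxon 2, Taxon 3, Taxon 4, and Taxon 6 — a synapomorphy uniting that clade.
cranial crest (derived state 'absent') is shared by Taxon 1 and Taxon 2 — a synapomorphy uniting that clade.
keeled scales: derived state 'present' in Taxon 4 and Taxon 6 only — synapomorphy for {Taxon 4, Taxon 6}.
Most parsimonious ingroup topology: ((((Taxon 4,Taxon 6),Taxon 3),(Taxon 1,Taxon 2)),Taxon 5).
The clade {Taxon 1, Taxon 2} is supported by cranial crest: its derived state 'absent' occurs in exactly those taxa and in no other taxon (including the outgroup).

cranial crest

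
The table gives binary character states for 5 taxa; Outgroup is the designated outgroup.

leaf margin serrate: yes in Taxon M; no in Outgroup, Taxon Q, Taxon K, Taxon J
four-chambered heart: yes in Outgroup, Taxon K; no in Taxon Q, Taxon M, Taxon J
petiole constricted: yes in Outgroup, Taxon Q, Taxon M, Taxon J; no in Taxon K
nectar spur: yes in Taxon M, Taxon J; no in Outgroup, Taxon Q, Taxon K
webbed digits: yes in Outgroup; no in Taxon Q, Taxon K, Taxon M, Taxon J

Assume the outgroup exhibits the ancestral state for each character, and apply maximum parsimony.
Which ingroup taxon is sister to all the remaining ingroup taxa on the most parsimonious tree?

Character polarity is set by the outgroup: the derived state is whichever differs from the outgroup's state, so for four-chambered heart, petiole constricted, webbed digits the derived state is 'no', and for the remaining characters it is 'yes'.
leaf margin serrate: derived state 'yes' in Taxon M only — an autapomorphy, so it tells us nothing about relationships among taxa.
four-chambered heart (derived state 'no') is shared by Taxon J, Taxon M, and Taxon Q — a synapomorphy uniting that clade.
petiole constricted: derived state 'no' in Taxon K only — an autapomorphy, so it tells us nothing about relationships among taxa.
Only Taxon J and Taxon M show the derived state 'yes' for nectar spur, supporting them as a clade.
All ingroup taxa share the derived state 'no' for webbed digits; it defines the ingroup but does not resolve relationships within it.
Most parsimonious ingroup topology: ((Taxon Q,(Taxon M,Taxon J)),Taxon K).
Taxon K is sister to the clade containing all other ingroup taxa, so it is the earliest-diverging (most basal) ingroup lineage.

Taxon K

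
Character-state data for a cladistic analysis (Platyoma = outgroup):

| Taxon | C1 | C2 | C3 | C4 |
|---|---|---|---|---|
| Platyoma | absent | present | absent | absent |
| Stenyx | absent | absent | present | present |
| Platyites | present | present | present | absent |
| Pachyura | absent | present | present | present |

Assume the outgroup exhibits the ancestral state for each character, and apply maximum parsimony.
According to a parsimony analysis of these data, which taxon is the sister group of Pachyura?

Stenyx

Character polarity is set by the outgroup: the derived state is whichever differs from the outgroup's state, so for C2 the derived state is 'absent', and for the remaining characters it is 'present'.
C1 (derived state 'present') is unique to Platyites (autapomorphy; uninformative for grouping).
C2 (derived state 'absent') is unique to Stenyx (autapomorphy; uninformative for grouping).
C3 (derived state 'present') is shared by all ingroup taxa — unites the whole ingroup.
C4 (derived state 'present') is shared by Pachyura and Stenyx — a synapomorphy uniting that clade.
Most parsimonious ingroup topology: ((Stenyx,Pachyura),Platyites).
Pachyura and Stenyx form a cherry on this tree, so they are sister taxa.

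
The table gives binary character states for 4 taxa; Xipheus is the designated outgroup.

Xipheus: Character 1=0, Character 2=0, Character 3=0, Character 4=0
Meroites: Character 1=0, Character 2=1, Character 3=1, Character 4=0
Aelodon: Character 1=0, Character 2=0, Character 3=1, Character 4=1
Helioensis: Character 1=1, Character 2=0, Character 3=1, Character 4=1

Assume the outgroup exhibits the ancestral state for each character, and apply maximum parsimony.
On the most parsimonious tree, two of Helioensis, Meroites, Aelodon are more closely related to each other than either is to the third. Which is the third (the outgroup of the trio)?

Meroites

The outgroup has state '0' for every character, so '1' is the derived state throughout.
Character 1 (derived state '1') is unique to Helioensis (autapomorphy; uninformative for grouping).
Character 2 (derived state '1') is unique to Meroites (autapomorphy; uninformative for grouping).
All ingroup taxa share the derived state '1' for Character 3; it defines the ingroup but does not resolve relationships within it.
Only Aelodon and Helioensis show the derived state '1' for Character 4, supporting them as a clade.
Most parsimonious ingroup topology: (Meroites,(Aelodon,Helioensis)).
Helioensis and Aelodon share a more recent common ancestor with each other than either does with Meroites, so Meroites is the least closely related of the three.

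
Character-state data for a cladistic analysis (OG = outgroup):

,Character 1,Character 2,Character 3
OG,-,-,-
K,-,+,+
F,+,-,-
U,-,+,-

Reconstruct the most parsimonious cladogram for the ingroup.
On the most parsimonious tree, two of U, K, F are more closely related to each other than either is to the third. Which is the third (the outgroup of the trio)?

The outgroup has state '-' for every character, so '+' is the derived state throughout.
Character 1 (derived state '+') is unique to F (autapomorphy; uninformative for grouping).
Only K and U show the derived state '+' for Character 2, supporting them as a clade.
Character 3: derived state '+' in K only — an autapomorphy, so it tells us nothing about relationships among taxa.
Most parsimonious ingroup topology: ((K,U),F).
K and U share a more recent common ancestor with each other than either does with F, so F is the least closely related of the three.

F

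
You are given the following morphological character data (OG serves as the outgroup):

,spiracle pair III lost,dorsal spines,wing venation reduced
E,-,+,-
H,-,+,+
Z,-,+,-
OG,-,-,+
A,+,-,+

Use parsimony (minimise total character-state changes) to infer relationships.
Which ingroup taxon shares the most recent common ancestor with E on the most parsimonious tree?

Character polarity is set by the outgroup: the derived state is whichever differs from the outgroup's state, so for wing venation reduced the derived state is '-', and for the remaining characters it is '+'.
spiracle pair III lost: derived state '+' in A only — an autapomorphy, so it tells us nothing about relationships among taxa.
dorsal spines (derived state '+') is shared by E, H, and Z — a synapomorphy uniting that clade.
wing venation reduced: derived state '-' in E and Z only — synapomorphy for {E, Z}.
Most parsimonious ingroup topology: (((E,Z),H),A).
E and Z form a cherry on this tree, so they are sister taxa.

Z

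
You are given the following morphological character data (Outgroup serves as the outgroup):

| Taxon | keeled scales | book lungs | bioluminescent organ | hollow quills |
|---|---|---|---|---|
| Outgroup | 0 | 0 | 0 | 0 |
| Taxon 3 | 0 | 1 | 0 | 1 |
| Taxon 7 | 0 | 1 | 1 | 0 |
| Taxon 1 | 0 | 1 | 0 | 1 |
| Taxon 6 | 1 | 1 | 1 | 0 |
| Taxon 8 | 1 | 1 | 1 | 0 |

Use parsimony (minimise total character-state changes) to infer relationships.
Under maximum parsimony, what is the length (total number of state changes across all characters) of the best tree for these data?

The outgroup has state '0' for every character, so '1' is the derived state throughout.
keeled scales: derived state '1' in Taxon 6 and Taxon 8 only — synapomorphy for {Taxon 6, Taxon 8}.
book lungs (derived state '1') is shared by all ingroup taxa — unites the whole ingroup.
bioluminescent organ: derived state '1' in Taxon 6, Taxon 7, and Taxon 8 only — synapomorphy for {Taxon 6, Taxon 7, Taxon 8}.
hollow quills (derived state '1') is shared by Taxon 1 and Taxon 3 — a synapomorphy uniting that clade.
Most parsimonious ingroup topology: ((Taxon 3,Taxon 1),(Taxon 7,(Taxon 6,Taxon 8))).
Changes per character on this tree: keeled scales: 1; book lungs: 1; bioluminescent organ: 1; hollow quills: 1.
Total = 4.

4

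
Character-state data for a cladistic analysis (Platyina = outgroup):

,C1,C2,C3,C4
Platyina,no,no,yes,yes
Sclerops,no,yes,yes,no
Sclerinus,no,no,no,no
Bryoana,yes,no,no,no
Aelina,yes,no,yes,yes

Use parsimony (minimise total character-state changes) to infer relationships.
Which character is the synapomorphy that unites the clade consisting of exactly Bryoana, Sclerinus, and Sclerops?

C4

Character polarity is set by the outgroup: the derived state is whichever differs from the outgroup's state, so for C3, C4 the derived state is 'no', and for the remaining characters it is 'yes'.
C1 (state 'yes') occurs in Aelina and Bryoana but conflicts with the nesting implied by the other characters — most parsimoniously interpreted as homoplasy.
C2: derived state 'yes' in Sclerops only — an autapomorphy, so it tells us nothing about relationships among taxa.
Only Bryoana and Sclerinus show the derived state 'no' for C3, supporting them as a clade.
C4 (derived state 'no') is shared by Bryoana, Sclerinus, and Sclerops — a synapomorphy uniting that clade.
Most parsimonious ingroup topology: ((Sclerops,(Sclerinus,Bryoana)),Aelina).
The clade {Bryoana, Sclerinus, Sclerops} is supported by C4: its derived state 'no' occurs in exactly those taxa and in no other taxon (including the outgroup).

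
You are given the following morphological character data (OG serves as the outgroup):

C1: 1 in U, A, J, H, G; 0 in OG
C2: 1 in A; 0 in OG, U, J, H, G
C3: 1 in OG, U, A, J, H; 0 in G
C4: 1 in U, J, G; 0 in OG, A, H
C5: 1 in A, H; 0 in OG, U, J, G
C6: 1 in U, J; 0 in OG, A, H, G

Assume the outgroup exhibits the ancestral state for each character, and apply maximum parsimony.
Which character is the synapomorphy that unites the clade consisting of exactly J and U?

C6

Character polarity is set by the outgroup: the derived state is whichever differs from the outgroup's state, so for C3 the derived state is '0', and for the remaining characters it is '1'.
All ingroup taxa share the derived state '1' for C1; it defines the ingroup but does not resolve relationships within it.
C2: derived state '1' in A only — an autapomorphy, so it tells us nothing about relationships among taxa.
C3 (derived state '0') is unique to G (autapomorphy; uninformative for grouping).
C4: derived state '1' in G, J, and U only — synapomorphy for {G, J, U}.
Only A and H show the derived state '1' for C5, supporting them as a clade.
C6: derived state '1' in J and U only — synapomorphy for {J, U}.
Most parsimonious ingroup topology: (((U,J),G),(A,H)).
The clade {J, U} is supported by C6: its derived state '1' occurs in exactly those taxa and in no other taxon (including the outgroup).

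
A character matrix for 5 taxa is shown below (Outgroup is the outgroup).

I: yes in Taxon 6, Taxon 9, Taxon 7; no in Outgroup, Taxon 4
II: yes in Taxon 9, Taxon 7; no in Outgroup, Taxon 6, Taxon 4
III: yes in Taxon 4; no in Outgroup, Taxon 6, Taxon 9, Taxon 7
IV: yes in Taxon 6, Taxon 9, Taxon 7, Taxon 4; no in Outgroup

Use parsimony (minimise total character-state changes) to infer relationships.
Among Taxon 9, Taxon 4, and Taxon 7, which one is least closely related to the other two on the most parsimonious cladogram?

The outgroup has state 'no' for every character, so 'yes' is the derived state throughout.
Only Taxon 6, Taxon 7, and Taxon 9 show the derived state 'yes' for I, supporting them as a clade.
II: derived state 'yes' in Taxon 7 and Taxon 9 only — synapomorphy for {Taxon 7, Taxon 9}.
III (derived state 'yes') is unique to Taxon 4 (autapomorphy; uninformative for grouping).
All ingroup taxa share the derived state 'yes' for IV; it defines the ingroup but does not resolve relationships within it.
Most parsimonious ingroup topology: ((Taxon 6,(Taxon 9,Taxon 7)),Taxon 4).
Taxon 7 and Taxon 9 share a more recent common ancestor with each other than either does with Taxon 4, so Taxon 4 is the least closely related of the three.

Taxon 4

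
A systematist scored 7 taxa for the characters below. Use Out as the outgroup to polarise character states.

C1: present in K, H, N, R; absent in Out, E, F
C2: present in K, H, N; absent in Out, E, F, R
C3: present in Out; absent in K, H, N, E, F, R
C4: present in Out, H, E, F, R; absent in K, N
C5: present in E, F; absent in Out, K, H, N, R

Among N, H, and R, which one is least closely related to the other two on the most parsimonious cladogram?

R

Character polarity is set by the outgroup: the derived state is whichever differs from the outgroup's state, so for C3, C4 the derived state is 'absent', and for the remaining characters it is 'present'.
C1: derived state 'present' in H, K, N, and R only — synapomorphy for {H, K, N, R}.
Only H, K, and N show the derived state 'present' for C2, supporting them as a clade.
C3 (derived state 'absent') is shared by all ingroup taxa — unites the whole ingroup.
C4: derived state 'absent' in K and N only — synapomorphy for {K, N}.
C5 (derived state 'present') is shared by E and F — a synapomorphy uniting that clade.
Most parsimonious ingroup topology: ((((K,N),H),R),(E,F)).
N and H share a more recent common ancestor with each other than either does with R, so R is the least closely related of the three.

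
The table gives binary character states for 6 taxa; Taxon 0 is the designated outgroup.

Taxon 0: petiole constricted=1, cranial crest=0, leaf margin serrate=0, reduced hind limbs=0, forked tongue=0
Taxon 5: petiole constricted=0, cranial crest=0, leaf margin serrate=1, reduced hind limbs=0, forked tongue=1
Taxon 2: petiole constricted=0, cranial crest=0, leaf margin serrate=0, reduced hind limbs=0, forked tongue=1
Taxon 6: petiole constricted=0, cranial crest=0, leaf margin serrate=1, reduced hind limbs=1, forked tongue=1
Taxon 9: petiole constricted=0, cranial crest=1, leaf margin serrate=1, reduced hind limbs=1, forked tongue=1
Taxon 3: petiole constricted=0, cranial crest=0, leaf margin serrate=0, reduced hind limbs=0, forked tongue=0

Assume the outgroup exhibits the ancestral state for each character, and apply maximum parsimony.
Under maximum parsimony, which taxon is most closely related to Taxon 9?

Character polarity is set by the outgroup: the derived state is whichever differs from the outgroup's state, so for petiole constricted the derived state is '0', and for the remaining characters it is '1'.
petiole constricted (derived state '0') is shared by all ingroup taxa — unites the whole ingroup.
cranial crest: derived state '1' in Taxon 9 only — an autapomorphy, so it tells us nothing about relationships among taxa.
leaf margin serrate (derived state '1') is shared by Taxon 5, Taxon 6, and Taxon 9 — a synapomorphy uniting that clade.
Only Taxon 6 and Taxon 9 show the derived state '1' for reduced hind limbs, supporting them as a clade.
forked tongue: derived state '1' in Taxon 2, Taxon 5, Taxon 6, and Taxon 9 only — synapomorphy for {Taxon 2, Taxon 5, Taxon 6, Taxon 9}.
Most parsimonious ingroup topology: (((Taxon 5,(Taxon 6,Taxon 9)),Taxon 2),Taxon 3).
Taxon 9 and Taxon 6 form a cherry on this tree, so they are sister taxa.

Taxon 6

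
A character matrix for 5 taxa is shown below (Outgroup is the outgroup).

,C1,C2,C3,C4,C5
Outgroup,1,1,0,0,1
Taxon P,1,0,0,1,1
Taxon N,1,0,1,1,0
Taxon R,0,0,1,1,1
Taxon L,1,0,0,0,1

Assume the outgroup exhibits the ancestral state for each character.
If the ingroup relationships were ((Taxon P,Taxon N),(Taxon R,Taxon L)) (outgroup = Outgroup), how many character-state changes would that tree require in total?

Map each character onto ((Taxon P,Taxon N),(Taxon R,Taxon L)) (rooted by Outgroup) and count the minimum state changes it requires (Fitch parsimony):
C1: 1; C2: 1; C3: 2; C4: 2; C5: 1.
Total tree length = 7.

7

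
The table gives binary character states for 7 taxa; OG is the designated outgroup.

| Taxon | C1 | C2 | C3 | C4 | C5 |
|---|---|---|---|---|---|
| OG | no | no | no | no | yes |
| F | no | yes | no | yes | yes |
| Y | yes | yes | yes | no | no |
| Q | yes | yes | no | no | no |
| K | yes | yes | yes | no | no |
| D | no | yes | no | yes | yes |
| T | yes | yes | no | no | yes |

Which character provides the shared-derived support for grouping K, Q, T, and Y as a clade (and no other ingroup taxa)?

Character polarity is set by the outgroup: the derived state is whichever differs from the outgroup's state, so for C5 the derived state is 'no', and for the remaining characters it is 'yes'.
Only K, Q, T, and Y show the derived state 'yes' for C1, supporting them as a clade.
All ingroup taxa share the derived state 'yes' for C2; it defines the ingroup but does not resolve relationships within it.
C3 (derived state 'yes') is shared by K and Y — a synapomorphy uniting that clade.
C4: derived state 'yes' in D and F only — synapomorphy for {D, F}.
Only K, Q, and Y show the derived state 'no' for C5, supporting them as a clade.
Most parsimonious ingroup topology: ((F,D),(((Y,K),Q),T)).
The clade {K, Q, T, Y} is supported by C1: its derived state 'yes' occurs in exactly those taxa and in no other taxon (including the outgroup).

C1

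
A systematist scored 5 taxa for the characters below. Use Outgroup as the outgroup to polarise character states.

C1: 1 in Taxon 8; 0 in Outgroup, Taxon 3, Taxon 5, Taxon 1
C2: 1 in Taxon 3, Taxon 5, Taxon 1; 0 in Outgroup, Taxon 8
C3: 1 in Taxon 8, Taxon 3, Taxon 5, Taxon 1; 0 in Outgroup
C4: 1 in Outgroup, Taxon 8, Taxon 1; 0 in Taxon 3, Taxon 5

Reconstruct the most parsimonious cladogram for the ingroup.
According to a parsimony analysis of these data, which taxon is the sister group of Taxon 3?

Character polarity is set by the outgroup: the derived state is whichever differs from the outgroup's state, so for C4 the derived state is '0', and for the remaining characters it is '1'.
C1 (derived state '1') is unique to Taxon 8 (autapomorphy; uninformative for grouping).
C2: derived state '1' in Taxon 1, Taxon 3, and Taxon 5 only — synapomorphy for {Taxon 1, Taxon 3, Taxon 5}.
C3 (derived state '1') is shared by all ingroup taxa — unites the whole ingroup.
Only Taxon 3 and Taxon 5 show the derived state '0' for C4, supporting them as a clade.
Most parsimonious ingroup topology: (Taxon 8,((Taxon 3,Taxon 5),Taxon 1)).
Taxon 3 and Taxon 5 form a cherry on this tree, so they are sister taxa.

Taxon 5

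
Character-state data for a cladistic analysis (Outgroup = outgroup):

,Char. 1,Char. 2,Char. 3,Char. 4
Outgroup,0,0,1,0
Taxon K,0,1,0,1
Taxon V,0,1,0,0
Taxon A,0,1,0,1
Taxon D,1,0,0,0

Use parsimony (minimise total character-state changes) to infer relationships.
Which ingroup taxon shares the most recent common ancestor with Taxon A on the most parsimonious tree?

Character polarity is set by the outgroup: the derived state is whichever differs from the outgroup's state, so for Char. 3 the derived state is '0', and for the remaining characters it is '1'.
Char. 1 (derived state '1') is unique to Taxon D (autapomorphy; uninformative for grouping).
Char. 2 (derived state '1') is shared by Taxon A, Taxon K, and Taxon V — a synapomorphy uniting that clade.
Char. 3 (derived state '0') is shared by all ingroup taxa — unites the whole ingroup.
Only Taxon A and Taxon K show the derived state '1' for Char. 4, supporting them as a clade.
Most parsimonious ingroup topology: (((Taxon K,Taxon A),Taxon V),Taxon D).
Taxon A and Taxon K form a cherry on this tree, so they are sister taxa.

Taxon K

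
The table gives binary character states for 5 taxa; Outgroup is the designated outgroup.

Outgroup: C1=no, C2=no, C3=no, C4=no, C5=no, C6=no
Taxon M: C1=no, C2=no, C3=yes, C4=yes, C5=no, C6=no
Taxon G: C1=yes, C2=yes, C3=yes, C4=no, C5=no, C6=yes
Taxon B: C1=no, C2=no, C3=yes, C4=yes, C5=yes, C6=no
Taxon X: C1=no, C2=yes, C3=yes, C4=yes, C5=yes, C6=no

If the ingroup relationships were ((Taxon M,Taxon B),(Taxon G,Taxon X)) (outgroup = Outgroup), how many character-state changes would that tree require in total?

8

Map each character onto ((Taxon M,Taxon B),(Taxon G,Taxon X)) (rooted by Outgroup) and count the minimum state changes it requires (Fitch parsimony):
C1: 1; C2: 1; C3: 1; C4: 2; C5: 2; C6: 1.
Total tree length = 8.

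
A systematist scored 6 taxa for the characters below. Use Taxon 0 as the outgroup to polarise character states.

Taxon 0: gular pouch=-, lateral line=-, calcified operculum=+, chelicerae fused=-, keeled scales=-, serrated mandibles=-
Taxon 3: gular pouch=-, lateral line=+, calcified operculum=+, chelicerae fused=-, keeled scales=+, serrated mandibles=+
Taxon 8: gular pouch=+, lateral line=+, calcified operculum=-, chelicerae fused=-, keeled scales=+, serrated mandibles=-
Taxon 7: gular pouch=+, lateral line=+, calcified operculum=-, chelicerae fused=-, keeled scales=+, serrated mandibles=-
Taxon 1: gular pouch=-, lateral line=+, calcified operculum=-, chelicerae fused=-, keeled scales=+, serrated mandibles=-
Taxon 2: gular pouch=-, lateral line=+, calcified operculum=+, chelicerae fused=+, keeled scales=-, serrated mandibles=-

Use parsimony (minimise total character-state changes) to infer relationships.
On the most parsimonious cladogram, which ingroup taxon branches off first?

Character polarity is set by the outgroup: the derived state is whichever differs from the outgroup's state, so for calcified operculum the derived state is '-', and for the remaining characters it is '+'.
Only Taxon 7 and Taxon 8 show the derived state '+' for gular pouch, supporting them as a clade.
lateral line (derived state '+') is shared by all ingroup taxa — unites the whole ingroup.
calcified operculum: derived state '-' in Taxon 1, Taxon 7, and Taxon 8 only — synapomorphy for {Taxon 1, Taxon 7, Taxon 8}.
chelicerae fused (derived state '+') is unique to Taxon 2 (autapomorphy; uninformative for grouping).
keeled scales: derived state '+' in Taxon 1, Taxon 3, Taxon 7, and Taxon 8 only — synapomorphy for {Taxon 1, Taxon 3, Taxon 7, Taxon 8}.
serrated mandibles: derived state '+' in Taxon 3 only — an autapomorphy, so it tells us nothing about relationships among taxa.
Most parsimonious ingroup topology: ((Taxon 3,((Taxon 8,Taxon 7),Taxon 1)),Taxon 2).
Taxon 2 is sister to the clade containing all other ingroup taxa, so it is the earliest-diverging (most basal) ingroup lineage.

Taxon 2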